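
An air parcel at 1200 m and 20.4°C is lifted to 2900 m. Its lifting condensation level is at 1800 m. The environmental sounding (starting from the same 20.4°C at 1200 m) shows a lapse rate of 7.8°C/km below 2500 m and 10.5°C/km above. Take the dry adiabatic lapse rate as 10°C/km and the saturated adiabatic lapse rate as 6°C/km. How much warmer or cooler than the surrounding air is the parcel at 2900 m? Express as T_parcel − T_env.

Parcel:
  1200–1800 m, dry: Δz = 0.6 km ⇒ ΔT = -6°C; T = 14.4°C
  1800–2900 m, saturated: Δz = 1.1 km ⇒ ΔT = -6.6°C; T = 7.8°C
Environment:
  1200–2500 m, environment, lower layer: Δz = 1.3 km ⇒ ΔT = -10.14°C; T = 10.26°C
  2500–2900 m, environment, upper layer: Δz = 0.4 km ⇒ ΔT = -4.2°C; T = 6.06°C
T_parcel − T_env = 7.8 − 6.06 = +1.74°C

+1.74°C (parcel warmer than environment)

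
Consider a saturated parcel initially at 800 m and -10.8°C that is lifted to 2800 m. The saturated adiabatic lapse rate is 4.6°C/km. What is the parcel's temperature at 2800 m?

-20°C

Saturated adiabatic to 2800 m: -4.6 × 2 km = -9.2°C, so T = -20°C.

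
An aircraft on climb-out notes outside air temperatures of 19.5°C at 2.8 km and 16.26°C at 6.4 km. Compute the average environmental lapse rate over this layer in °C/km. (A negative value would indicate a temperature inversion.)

0.9°C/km

Γ = −ΔT/Δz = (19.5 − 16.26) / (6400 − 2800) m
  = 3.24°C / 3.6 km = 0.9°C/km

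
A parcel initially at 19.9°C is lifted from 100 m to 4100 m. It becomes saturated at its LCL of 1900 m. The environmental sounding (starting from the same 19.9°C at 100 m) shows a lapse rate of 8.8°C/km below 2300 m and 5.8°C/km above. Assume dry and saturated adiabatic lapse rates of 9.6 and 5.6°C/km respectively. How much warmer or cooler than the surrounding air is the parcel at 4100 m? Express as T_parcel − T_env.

+0.2°C (parcel warmer than environment)

Parcel:
  100 → 1900 m (dry, 9.6°C/km): ΔT = -9.6 × 1.8 = -17.28°C → T = 2.62°C
  1900 → 4100 m (saturated, 5.6°C/km): ΔT = -5.6 × 2.2 = -12.32°C → T = -9.7°C
Environment:
  100 → 2300 m (environment, lower layer, 8.8°C/km): ΔT = -8.8 × 2.2 = -19.36°C → T = 0.54°C
  2300 → 4100 m (environment, upper layer, 5.8°C/km): ΔT = -5.8 × 1.8 = -10.44°C → T = -9.9°C
T_parcel − T_env = -9.7 − (-9.9) = +0.2°C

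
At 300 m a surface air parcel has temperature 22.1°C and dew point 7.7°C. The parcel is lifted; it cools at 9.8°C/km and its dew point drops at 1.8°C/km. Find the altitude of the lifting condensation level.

2100 m

T and T_d converge at 9.8 − 1.8 = 8°C per km
Height above start = (22.1 − 7.7) / 8 = 1.8 km
LCL altitude = 300 m + 1800 m = 2100 m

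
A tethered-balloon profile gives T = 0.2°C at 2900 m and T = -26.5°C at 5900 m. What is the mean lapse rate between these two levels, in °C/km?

Γ = −ΔT/Δz = (0.2 − (-26.5)) / (5900 − 2900) m
  = 26.7°C / 3 km = 8.9°C/km

8.9°C/km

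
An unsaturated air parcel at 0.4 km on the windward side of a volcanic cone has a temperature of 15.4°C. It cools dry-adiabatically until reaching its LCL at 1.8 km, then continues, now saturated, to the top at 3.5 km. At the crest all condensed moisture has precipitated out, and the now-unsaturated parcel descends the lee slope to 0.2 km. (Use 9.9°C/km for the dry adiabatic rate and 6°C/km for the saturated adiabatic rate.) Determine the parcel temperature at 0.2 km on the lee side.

24.01°C

From 400 m to 1800 m (dry): cools by 9.9 × 1.4 = 13.86°C, giving 1.54°C.
From 1800 m to 3500 m (saturated): cools by 6 × 1.7 = 10.2°C, giving -8.66°C.
From 3500 m to 200 m (dry descent): warms by 9.9 × 3.3 = 32.67°C, giving 24.01°C.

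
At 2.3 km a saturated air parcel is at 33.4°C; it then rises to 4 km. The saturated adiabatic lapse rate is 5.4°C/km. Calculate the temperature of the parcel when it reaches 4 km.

Saturated adiabatic to 4000 m: -5.4 × 1.7 km = -9.18°C, so T = 24.22°C.

24.22°C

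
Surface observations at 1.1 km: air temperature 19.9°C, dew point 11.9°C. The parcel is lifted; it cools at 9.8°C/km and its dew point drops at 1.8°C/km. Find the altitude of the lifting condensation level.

2.1 km

T and T_d converge at 9.8 − 1.8 = 8°C per km
Height above start = (19.9 − 11.9) / 8 = 1 km
LCL altitude = 1100 m + 1000 m = 2100 m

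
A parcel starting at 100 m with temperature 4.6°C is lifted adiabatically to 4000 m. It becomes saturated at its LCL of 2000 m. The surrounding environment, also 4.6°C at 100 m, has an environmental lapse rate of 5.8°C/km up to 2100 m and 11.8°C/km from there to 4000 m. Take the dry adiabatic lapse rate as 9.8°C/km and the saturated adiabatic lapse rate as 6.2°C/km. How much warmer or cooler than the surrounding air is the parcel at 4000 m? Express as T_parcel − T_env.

Parcel:
  Dry to 2000 m: -9.8 × 1.9 km = -18.62°C, so T = -14.02°C.
  Saturated to 4000 m: -6.2 × 2 km = -12.4°C, so T = -26.42°C.
Environment:
  Environment, lower layer to 2100 m: -5.8 × 2 km = -11.6°C, so T = -7°C.
  Environment, upper layer to 4000 m: -11.8 × 1.9 km = -22.42°C, so T = -29.42°C.
T_parcel − T_env = -26.42 − (-29.42) = +3°C

+3°C (parcel warmer than environment)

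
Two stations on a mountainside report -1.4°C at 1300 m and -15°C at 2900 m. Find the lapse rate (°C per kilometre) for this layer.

8.5°C/km

Γ = −ΔT/Δz = (-1.4 − (-15)) / (2900 − 1300) m
  = 13.6°C / 1.6 km = 8.5°C/km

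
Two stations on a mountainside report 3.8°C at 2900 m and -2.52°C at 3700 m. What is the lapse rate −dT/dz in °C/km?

7.9°C/km

Γ = −ΔT/Δz = (3.8 − (-2.52)) / (3700 − 2900) m
  = 6.32°C / 0.8 km = 7.9°C/km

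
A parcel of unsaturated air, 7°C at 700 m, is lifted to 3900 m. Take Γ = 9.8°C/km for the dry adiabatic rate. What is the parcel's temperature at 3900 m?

-24.36°C

From 700 m to 3900 m (dry adiabatic): cools by 9.8 × 3.2 = 31.36°C, giving -24.36°C.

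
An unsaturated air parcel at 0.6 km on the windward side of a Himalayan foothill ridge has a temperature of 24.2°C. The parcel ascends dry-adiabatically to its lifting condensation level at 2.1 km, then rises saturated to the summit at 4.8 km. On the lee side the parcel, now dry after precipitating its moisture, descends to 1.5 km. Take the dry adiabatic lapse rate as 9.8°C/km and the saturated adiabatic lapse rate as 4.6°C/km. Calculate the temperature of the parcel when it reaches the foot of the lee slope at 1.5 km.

From 600 m to 2100 m (dry): cools by 9.8 × 1.5 = 14.7°C, giving 9.5°C.
From 2100 m to 4800 m (saturated): cools by 4.6 × 2.7 = 12.42°C, giving -2.92°C.
From 4800 m to 1500 m (dry descent): warms by 9.8 × 3.3 = 32.34°C, giving 29.42°C.

29.42°C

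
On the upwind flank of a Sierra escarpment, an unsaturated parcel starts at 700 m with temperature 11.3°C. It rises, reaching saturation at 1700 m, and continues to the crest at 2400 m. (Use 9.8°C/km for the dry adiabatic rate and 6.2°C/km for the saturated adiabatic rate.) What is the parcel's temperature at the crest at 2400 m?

-2.84°C

From 700 m to 1700 m (dry): cools by 9.8 × 1 = 9.8°C, giving 1.5°C.
From 1700 m to 2400 m (saturated): cools by 6.2 × 0.7 = 4.34°C, giving -2.84°C.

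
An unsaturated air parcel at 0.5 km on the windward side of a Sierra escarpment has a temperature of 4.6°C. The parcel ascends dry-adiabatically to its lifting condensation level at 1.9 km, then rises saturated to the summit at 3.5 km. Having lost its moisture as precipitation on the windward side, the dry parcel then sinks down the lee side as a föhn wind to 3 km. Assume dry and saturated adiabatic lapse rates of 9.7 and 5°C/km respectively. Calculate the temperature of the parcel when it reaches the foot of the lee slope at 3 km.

-12.13°C

500–1900 m, dry: Δz = 1.4 km ⇒ ΔT = -13.58°C; T = -8.98°C
1900–3500 m, saturated: Δz = 1.6 km ⇒ ΔT = -8°C; T = -16.98°C
3500–3000 m, dry descent: Δz = 0.5 km ⇒ ΔT = +4.85°C; T = -12.13°C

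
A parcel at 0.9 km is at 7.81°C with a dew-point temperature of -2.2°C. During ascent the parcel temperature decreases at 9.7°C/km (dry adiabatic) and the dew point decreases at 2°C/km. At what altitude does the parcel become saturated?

T and T_d converge at 9.7 − 2 = 7.7°C per km
Height above start = (7.81 − (-2.2)) / 7.7 = 1.3 km
LCL altitude = 900 m + 1300 m = 2200 m

2.2 km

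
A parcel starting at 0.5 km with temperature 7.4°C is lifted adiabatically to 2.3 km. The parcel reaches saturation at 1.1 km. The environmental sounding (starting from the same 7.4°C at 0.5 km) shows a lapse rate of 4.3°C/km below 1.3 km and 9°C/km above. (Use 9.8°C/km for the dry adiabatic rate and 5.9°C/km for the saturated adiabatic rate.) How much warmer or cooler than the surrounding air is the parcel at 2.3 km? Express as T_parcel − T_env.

Parcel:
  From 500 m to 1100 m (dry): cools by 9.8 × 0.6 = 5.88°C, giving 1.52°C.
  From 1100 m to 2300 m (saturated): cools by 5.9 × 1.2 = 7.08°C, giving -5.56°C.
Environment:
  From 500 m to 1300 m (environment, lower layer): cools by 4.3 × 0.8 = 3.44°C, giving 3.96°C.
  From 1300 m to 2300 m (environment, upper layer): cools by 9 × 1 = 9°C, giving -5.04°C.
T_parcel − T_env = -5.56 − (-5.04) = -0.52°C

-0.52°C (parcel cooler than environment)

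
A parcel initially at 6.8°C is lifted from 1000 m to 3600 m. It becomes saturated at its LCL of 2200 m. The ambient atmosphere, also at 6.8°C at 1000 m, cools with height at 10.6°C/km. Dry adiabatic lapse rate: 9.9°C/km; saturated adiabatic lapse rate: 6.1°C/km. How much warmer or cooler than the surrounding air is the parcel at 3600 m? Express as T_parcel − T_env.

Parcel:
  1000 → 2200 m (dry, 9.9°C/km): ΔT = -9.9 × 1.2 = -11.88°C → T = -5.08°C
  2200 → 3600 m (saturated, 6.1°C/km): ΔT = -6.1 × 1.4 = -8.54°C → T = -13.62°C
Environment:
  1000 → 3600 m (environment, 10.6°C/km): ΔT = -10.6 × 2.6 = -27.56°C → T = -20.76°C
T_parcel − T_env = -13.62 − (-20.76) = +7.14°C

+7.14°C (parcel warmer than environment)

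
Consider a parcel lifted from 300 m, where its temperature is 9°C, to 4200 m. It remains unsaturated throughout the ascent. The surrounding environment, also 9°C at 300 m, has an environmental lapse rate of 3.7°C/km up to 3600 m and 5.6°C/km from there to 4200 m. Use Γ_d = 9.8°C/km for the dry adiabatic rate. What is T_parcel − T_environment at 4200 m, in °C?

Parcel:
  From 300 m to 4200 m (dry): cools by 9.8 × 3.9 = 38.22°C, giving -29.22°C.
Environment:
  From 300 m to 3600 m (environment, lower layer): cools by 3.7 × 3.3 = 12.21°C, giving -3.21°C.
  From 3600 m to 4200 m (environment, upper layer): cools by 5.6 × 0.6 = 3.36°C, giving -6.57°C.
T_parcel − T_env = -29.22 − (-6.57) = -22.65°C

-22.65°C (parcel cooler than environment)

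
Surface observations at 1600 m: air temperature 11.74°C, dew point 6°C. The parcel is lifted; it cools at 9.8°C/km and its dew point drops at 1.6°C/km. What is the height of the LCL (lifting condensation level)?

2300 m

T and T_d converge at 9.8 − 1.6 = 8.2°C per km
Height above start = (11.74 − 6) / 8.2 = 0.7 km
LCL altitude = 1600 m + 700 m = 2300 m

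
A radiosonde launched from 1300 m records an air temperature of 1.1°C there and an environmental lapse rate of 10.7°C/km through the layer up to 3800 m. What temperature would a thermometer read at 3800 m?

-25.65°C

Environmental to 3800 m: -10.7 × 2.5 km = -26.75°C, so T = -25.65°C.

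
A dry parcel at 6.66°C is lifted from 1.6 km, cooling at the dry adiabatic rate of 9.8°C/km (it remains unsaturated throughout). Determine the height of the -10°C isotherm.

Height above start = (6.66 − (-10)) / 9.8 = 1.7 km
Altitude = 1600 m + 1700 m = 3300 m

3.3 km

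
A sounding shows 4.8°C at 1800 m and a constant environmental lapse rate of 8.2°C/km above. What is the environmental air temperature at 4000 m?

Environmental to 4000 m: -8.2 × 2.2 km = -18.04°C, so T = -13.24°C.

-13.24°C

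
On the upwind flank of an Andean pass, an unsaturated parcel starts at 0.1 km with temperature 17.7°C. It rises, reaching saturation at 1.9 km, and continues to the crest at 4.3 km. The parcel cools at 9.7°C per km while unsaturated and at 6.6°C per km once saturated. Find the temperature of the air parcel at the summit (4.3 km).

100–1900 m, dry: Δz = 1.8 km ⇒ ΔT = -17.46°C; T = 0.24°C
1900–4300 m, saturated: Δz = 2.4 km ⇒ ΔT = -15.84°C; T = -15.6°C

-15.6°C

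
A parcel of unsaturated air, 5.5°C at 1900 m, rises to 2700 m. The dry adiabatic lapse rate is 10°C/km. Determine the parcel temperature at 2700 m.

1900–2700 m, dry adiabatic: Δz = 0.8 km ⇒ ΔT = -8°C; T = -2.5°C

-2.5°C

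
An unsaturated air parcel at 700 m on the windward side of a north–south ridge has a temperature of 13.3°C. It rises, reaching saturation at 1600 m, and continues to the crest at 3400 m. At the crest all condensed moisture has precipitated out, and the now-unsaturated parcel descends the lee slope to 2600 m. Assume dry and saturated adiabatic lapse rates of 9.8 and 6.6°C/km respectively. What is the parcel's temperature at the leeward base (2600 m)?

0.44°C

700 → 1600 m (dry, 9.8°C/km): ΔT = -9.8 × 0.9 = -8.82°C → T = 4.48°C
1600 → 3400 m (saturated, 6.6°C/km): ΔT = -6.6 × 1.8 = -11.88°C → T = -7.4°C
3400 → 2600 m (dry descent, 9.8°C/km): ΔT = +9.8 × 0.8 = +7.84°C → T = 0.44°C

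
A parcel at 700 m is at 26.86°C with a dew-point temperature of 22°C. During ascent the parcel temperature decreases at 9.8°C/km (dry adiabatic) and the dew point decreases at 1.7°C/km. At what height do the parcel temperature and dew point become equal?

1300 m

T and T_d converge at 9.8 − 1.7 = 8.1°C per km
Height above start = (26.86 − 22) / 8.1 = 0.6 km
LCL altitude = 700 m + 600 m = 1300 m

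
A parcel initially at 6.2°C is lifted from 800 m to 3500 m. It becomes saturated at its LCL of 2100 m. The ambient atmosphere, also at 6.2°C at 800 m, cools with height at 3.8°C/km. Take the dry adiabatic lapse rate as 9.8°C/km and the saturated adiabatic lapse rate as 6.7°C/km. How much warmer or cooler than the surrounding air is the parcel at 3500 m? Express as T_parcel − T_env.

Parcel:
  800–2100 m, dry: Δz = 1.3 km ⇒ ΔT = -12.74°C; T = -6.54°C
  2100–3500 m, saturated: Δz = 1.4 km ⇒ ΔT = -9.38°C; T = -15.92°C
Environment:
  800–3500 m, environment: Δz = 2.7 km ⇒ ΔT = -10.26°C; T = -4.06°C
T_parcel − T_env = -15.92 − (-4.06) = -11.86°C

-11.86°C (parcel cooler than environment)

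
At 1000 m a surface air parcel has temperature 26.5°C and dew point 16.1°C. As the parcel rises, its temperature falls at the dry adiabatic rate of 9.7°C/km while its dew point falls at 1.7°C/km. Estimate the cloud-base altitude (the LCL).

T and T_d converge at 9.7 − 1.7 = 8°C per km
Height above start = (26.5 − 16.1) / 8 = 1.3 km
LCL altitude = 1000 m + 1300 m = 2300 m

2300 m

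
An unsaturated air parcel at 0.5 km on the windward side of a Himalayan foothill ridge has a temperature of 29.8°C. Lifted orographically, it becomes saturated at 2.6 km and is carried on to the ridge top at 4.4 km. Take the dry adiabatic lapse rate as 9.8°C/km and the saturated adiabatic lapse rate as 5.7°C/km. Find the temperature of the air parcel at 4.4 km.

-1.04°C

500–2600 m, dry: Δz = 2.1 km ⇒ ΔT = -20.58°C; T = 9.22°C
2600–4400 m, saturated: Δz = 1.8 km ⇒ ΔT = -10.26°C; T = -1.04°C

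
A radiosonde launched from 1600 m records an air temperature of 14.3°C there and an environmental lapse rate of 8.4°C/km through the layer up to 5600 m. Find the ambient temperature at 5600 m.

-19.3°C

From 1600 m to 5600 m (environmental): cools by 8.4 × 4 = 33.6°C, giving -19.3°C.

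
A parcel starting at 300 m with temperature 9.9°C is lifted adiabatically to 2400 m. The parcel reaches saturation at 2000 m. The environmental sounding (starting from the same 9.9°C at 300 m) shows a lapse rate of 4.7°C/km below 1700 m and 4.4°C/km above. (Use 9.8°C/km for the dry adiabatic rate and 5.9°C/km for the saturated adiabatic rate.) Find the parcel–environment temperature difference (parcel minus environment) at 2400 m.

-9.36°C (parcel cooler than environment)

Parcel:
  From 300 m to 2000 m (dry): cools by 9.8 × 1.7 = 16.66°C, giving -6.76°C.
  From 2000 m to 2400 m (saturated): cools by 5.9 × 0.4 = 2.36°C, giving -9.12°C.
Environment:
  From 300 m to 1700 m (environment, lower layer): cools by 4.7 × 1.4 = 6.58°C, giving 3.32°C.
  From 1700 m to 2400 m (environment, upper layer): cools by 4.4 × 0.7 = 3.08°C, giving 0.24°C.
T_parcel − T_env = -9.12 − 0.24 = -9.36°C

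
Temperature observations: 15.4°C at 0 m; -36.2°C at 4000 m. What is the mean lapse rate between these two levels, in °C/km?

Γ = −ΔT/Δz = (15.4 − (-36.2)) / (4000 − 0) m
  = 51.6°C / 4 km = 12.9°C/km

12.9°C/km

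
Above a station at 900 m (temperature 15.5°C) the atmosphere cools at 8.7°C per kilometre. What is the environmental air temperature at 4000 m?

-11.47°C

From 900 m to 4000 m (environmental): cools by 8.7 × 3.1 = 26.97°C, giving -11.47°C.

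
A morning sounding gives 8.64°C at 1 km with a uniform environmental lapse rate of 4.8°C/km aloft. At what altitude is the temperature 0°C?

2.8 km

Height above start = (8.64 − 0) / 4.8 = 1.8 km
Altitude = 1000 m + 1800 m = 2800 m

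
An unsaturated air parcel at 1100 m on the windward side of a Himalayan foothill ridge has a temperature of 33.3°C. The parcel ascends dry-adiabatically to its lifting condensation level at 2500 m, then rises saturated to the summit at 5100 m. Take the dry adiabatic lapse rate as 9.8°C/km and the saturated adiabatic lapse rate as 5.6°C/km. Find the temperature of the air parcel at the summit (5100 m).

5.02°C

1100 → 2500 m (dry, 9.8°C/km): ΔT = -9.8 × 1.4 = -13.72°C → T = 19.58°C
2500 → 5100 m (saturated, 5.6°C/km): ΔT = -5.6 × 2.6 = -14.56°C → T = 5.02°C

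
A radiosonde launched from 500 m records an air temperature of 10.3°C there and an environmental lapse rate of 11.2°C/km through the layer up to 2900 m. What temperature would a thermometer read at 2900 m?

500 → 2900 m (environmental, 11.2°C/km): ΔT = -11.2 × 2.4 = -26.88°C → T = -16.58°C

-16.58°C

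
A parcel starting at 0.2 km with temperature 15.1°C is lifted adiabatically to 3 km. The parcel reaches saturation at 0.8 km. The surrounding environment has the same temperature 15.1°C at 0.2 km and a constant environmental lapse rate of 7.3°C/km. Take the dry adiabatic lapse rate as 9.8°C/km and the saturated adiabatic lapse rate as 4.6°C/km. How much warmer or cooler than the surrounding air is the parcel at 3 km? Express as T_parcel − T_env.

Parcel:
  From 200 m to 800 m (dry): cools by 9.8 × 0.6 = 5.88°C, giving 9.22°C.
  From 800 m to 3000 m (saturated): cools by 4.6 × 2.2 = 10.12°C, giving -0.9°C.
Environment:
  From 200 m to 3000 m (environment): cools by 7.3 × 2.8 = 20.44°C, giving -5.34°C.
T_parcel − T_env = -0.9 − (-5.34) = +4.44°C

+4.44°C (parcel warmer than environment)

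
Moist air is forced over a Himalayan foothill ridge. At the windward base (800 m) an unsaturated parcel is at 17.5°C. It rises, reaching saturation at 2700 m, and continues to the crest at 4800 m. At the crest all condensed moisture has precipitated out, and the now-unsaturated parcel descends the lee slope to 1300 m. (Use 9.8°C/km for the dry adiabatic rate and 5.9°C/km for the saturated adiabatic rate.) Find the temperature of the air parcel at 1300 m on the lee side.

20.79°C

800–2700 m, dry: Δz = 1.9 km ⇒ ΔT = -18.62°C; T = -1.12°C
2700–4800 m, saturated: Δz = 2.1 km ⇒ ΔT = -12.39°C; T = -13.51°C
4800–1300 m, dry descent: Δz = 3.5 km ⇒ ΔT = +34.3°C; T = 20.79°C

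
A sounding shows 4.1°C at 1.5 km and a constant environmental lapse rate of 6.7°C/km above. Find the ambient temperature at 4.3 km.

1500–4300 m, environmental: Δz = 2.8 km ⇒ ΔT = -18.76°C; T = -14.66°C

-14.66°C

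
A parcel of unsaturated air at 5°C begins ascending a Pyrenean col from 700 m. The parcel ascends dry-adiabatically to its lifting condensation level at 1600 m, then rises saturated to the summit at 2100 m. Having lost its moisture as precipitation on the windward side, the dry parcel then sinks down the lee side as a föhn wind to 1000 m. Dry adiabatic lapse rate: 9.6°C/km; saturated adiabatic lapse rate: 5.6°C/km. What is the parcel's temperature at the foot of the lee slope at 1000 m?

From 700 m to 1600 m (dry): cools by 9.6 × 0.9 = 8.64°C, giving -3.64°C.
From 1600 m to 2100 m (saturated): cools by 5.6 × 0.5 = 2.8°C, giving -6.44°C.
From 2100 m to 1000 m (dry descent): warms by 9.6 × 1.1 = 10.56°C, giving 4.12°C.

4.12°C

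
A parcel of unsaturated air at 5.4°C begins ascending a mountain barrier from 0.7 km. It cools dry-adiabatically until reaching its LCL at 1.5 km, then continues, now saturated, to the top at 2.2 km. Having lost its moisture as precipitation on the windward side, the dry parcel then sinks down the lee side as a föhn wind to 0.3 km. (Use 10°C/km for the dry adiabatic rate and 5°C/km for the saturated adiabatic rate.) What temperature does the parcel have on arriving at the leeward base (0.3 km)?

12.9°C

700 → 1500 m (dry, 10°C/km): ΔT = -10 × 0.8 = -8°C → T = -2.6°C
1500 → 2200 m (saturated, 5°C/km): ΔT = -5 × 0.7 = -3.5°C → T = -6.1°C
2200 → 300 m (dry descent, 10°C/km): ΔT = +10 × 1.9 = +19°C → T = 12.9°C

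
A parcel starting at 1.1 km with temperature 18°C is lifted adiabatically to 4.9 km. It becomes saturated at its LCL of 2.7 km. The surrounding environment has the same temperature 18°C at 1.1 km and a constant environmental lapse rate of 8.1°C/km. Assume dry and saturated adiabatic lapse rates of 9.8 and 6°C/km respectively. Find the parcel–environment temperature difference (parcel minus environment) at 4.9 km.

Parcel:
  From 1100 m to 2700 m (dry): cools by 9.8 × 1.6 = 15.68°C, giving 2.32°C.
  From 2700 m to 4900 m (saturated): cools by 6 × 2.2 = 13.2°C, giving -10.88°C.
Environment:
  From 1100 m to 4900 m (environment): cools by 8.1 × 3.8 = 30.78°C, giving -12.78°C.
T_parcel − T_env = -10.88 − (-12.78) = +1.9°C

+1.9°C (parcel warmer than environment)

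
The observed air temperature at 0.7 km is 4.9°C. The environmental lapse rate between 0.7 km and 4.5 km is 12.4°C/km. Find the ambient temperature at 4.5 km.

-42.22°C

700 → 4500 m (environmental, 12.4°C/km): ΔT = -12.4 × 3.8 = -47.12°C → T = -42.22°C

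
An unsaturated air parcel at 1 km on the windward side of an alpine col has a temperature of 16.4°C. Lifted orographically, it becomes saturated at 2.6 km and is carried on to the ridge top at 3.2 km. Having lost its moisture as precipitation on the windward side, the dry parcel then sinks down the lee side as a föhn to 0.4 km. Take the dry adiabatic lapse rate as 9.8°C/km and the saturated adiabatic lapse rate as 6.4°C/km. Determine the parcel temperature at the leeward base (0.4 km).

24.32°C

Dry to 2600 m: -9.8 × 1.6 km = -15.68°C, so T = 0.72°C.
Saturated to 3200 m: -6.4 × 0.6 km = -3.84°C, so T = -3.12°C.
Dry descent to 400 m: +9.8 × 2.8 km = +27.44°C, so T = 24.32°C.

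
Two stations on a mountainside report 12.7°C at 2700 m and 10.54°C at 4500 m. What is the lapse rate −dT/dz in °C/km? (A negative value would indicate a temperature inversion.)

Γ = −ΔT/Δz = (12.7 − 10.54) / (4500 − 2700) m
  = 2.16°C / 1.8 km = 1.2°C/km

1.2°C/km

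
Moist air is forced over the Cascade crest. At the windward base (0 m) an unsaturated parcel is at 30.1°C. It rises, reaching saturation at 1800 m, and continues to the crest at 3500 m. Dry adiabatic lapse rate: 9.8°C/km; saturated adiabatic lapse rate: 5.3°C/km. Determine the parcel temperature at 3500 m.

0–1800 m, dry: Δz = 1.8 km ⇒ ΔT = -17.64°C; T = 12.46°C
1800–3500 m, saturated: Δz = 1.7 km ⇒ ΔT = -9.01°C; T = 3.45°C

3.45°C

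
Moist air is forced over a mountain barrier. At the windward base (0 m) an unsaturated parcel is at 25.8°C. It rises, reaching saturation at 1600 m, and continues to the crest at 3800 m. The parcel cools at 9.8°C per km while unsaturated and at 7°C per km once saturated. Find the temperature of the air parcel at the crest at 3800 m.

From 0 m to 1600 m (dry): cools by 9.8 × 1.6 = 15.68°C, giving 10.12°C.
From 1600 m to 3800 m (saturated): cools by 7 × 2.2 = 15.4°C, giving -5.28°C.

-5.28°C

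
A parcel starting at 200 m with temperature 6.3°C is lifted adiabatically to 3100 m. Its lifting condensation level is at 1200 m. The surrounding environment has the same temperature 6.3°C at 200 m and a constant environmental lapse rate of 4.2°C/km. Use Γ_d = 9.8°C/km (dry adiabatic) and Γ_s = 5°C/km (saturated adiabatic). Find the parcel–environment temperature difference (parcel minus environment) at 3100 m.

-7.12°C (parcel cooler than environment)

Parcel:
  200 → 1200 m (dry, 9.8°C/km): ΔT = -9.8 × 1 = -9.8°C → T = -3.5°C
  1200 → 3100 m (saturated, 5°C/km): ΔT = -5 × 1.9 = -9.5°C → T = -13°C
Environment:
  200 → 3100 m (environment, 4.2°C/km): ΔT = -4.2 × 2.9 = -12.18°C → T = -5.88°C
T_parcel − T_env = -13 − (-5.88) = -7.12°C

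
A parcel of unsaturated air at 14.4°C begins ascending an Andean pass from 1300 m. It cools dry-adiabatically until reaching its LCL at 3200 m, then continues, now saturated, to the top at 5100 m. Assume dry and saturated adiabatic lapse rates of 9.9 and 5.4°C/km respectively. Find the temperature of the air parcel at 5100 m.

-14.67°C

Dry to 3200 m: -9.9 × 1.9 km = -18.81°C, so T = -4.41°C.
Saturated to 5100 m: -5.4 × 1.9 km = -10.26°C, so T = -14.67°C.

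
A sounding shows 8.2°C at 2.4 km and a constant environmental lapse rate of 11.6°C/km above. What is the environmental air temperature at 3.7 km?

-6.88°C

From 2400 m to 3700 m (environmental): cools by 11.6 × 1.3 = 15.08°C, giving -6.88°C.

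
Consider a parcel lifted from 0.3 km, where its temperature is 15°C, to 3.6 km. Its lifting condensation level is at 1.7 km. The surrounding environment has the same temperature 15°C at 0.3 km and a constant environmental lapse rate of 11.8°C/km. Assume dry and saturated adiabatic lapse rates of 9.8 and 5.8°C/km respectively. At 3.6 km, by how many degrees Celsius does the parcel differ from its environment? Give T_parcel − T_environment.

Parcel:
  From 300 m to 1700 m (dry): cools by 9.8 × 1.4 = 13.72°C, giving 1.28°C.
  From 1700 m to 3600 m (saturated): cools by 5.8 × 1.9 = 11.02°C, giving -9.74°C.
Environment:
  From 300 m to 3600 m (environment): cools by 11.8 × 3.3 = 38.94°C, giving -23.94°C.
T_parcel − T_env = -9.74 − (-23.94) = +14.2°C

+14.2°C (parcel warmer than environment)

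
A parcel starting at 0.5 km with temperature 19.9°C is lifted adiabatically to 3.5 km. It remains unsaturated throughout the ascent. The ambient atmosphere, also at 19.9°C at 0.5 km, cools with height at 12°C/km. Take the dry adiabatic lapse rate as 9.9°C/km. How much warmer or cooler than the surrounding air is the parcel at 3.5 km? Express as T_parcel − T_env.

Parcel:
  500–3500 m, dry: Δz = 3 km ⇒ ΔT = -29.7°C; T = -9.8°C
Environment:
  500–3500 m, environment: Δz = 3 km ⇒ ΔT = -36°C; T = -16.1°C
T_parcel − T_env = -9.8 − (-16.1) = +6.3°C

+6.3°C (parcel warmer than environment)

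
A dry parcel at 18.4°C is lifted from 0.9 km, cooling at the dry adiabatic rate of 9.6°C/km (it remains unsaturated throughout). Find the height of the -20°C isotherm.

Height above start = (18.4 − (-20)) / 9.6 = 4 km
Altitude = 900 m + 4000 m = 4900 m

4.9 km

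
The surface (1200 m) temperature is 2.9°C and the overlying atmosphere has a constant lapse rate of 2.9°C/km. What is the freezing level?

Height above start = (2.9 − 0) / 2.9 = 1 km
Altitude = 1200 m + 1000 m = 2200 m

2200 m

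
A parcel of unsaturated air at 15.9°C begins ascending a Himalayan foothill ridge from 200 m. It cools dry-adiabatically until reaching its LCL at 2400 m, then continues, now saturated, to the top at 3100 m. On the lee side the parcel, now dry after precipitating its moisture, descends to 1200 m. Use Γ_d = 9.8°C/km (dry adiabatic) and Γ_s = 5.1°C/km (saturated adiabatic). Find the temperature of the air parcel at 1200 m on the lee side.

9.39°C

From 200 m to 2400 m (dry): cools by 9.8 × 2.2 = 21.56°C, giving -5.66°C.
From 2400 m to 3100 m (saturated): cools by 5.1 × 0.7 = 3.57°C, giving -9.23°C.
From 3100 m to 1200 m (dry descent): warms by 9.8 × 1.9 = 18.62°C, giving 9.39°C.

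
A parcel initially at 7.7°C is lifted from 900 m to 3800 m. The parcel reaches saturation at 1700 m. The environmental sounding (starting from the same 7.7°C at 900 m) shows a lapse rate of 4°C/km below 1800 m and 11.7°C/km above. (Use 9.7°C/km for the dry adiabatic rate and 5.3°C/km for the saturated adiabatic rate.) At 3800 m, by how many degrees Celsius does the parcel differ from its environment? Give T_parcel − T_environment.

Parcel:
  900–1700 m, dry: Δz = 0.8 km ⇒ ΔT = -7.76°C; T = -0.06°C
  1700–3800 m, saturated: Δz = 2.1 km ⇒ ΔT = -11.13°C; T = -11.19°C
Environment:
  900–1800 m, environment, lower layer: Δz = 0.9 km ⇒ ΔT = -3.6°C; T = 4.1°C
  1800–3800 m, environment, upper layer: Δz = 2 km ⇒ ΔT = -23.4°C; T = -19.3°C
T_parcel − T_env = -11.19 − (-19.3) = +8.11°C

+8.11°C (parcel warmer than environment)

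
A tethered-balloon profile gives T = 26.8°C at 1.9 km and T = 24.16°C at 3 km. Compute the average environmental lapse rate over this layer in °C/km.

Γ = −ΔT/Δz = (26.8 − 24.16) / (3000 − 1900) m
  = 2.64°C / 1.1 km = 2.4°C/km

2.4°C/km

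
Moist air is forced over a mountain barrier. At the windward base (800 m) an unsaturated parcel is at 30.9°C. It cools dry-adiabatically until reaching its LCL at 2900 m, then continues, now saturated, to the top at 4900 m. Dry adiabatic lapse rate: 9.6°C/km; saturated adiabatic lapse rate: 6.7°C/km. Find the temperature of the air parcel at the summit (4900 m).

-2.66°C

Dry to 2900 m: -9.6 × 2.1 km = -20.16°C, so T = 10.74°C.
Saturated to 4900 m: -6.7 × 2 km = -13.4°C, so T = -2.66°C.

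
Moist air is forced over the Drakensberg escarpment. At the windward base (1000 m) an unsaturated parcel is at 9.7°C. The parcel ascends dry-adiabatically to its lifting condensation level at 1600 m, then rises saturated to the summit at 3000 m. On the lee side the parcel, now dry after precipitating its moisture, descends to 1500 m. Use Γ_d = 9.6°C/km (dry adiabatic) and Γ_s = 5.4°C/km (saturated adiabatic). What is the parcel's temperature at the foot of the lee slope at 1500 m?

From 1000 m to 1600 m (dry): cools by 9.6 × 0.6 = 5.76°C, giving 3.94°C.
From 1600 m to 3000 m (saturated): cools by 5.4 × 1.4 = 7.56°C, giving -3.62°C.
From 3000 m to 1500 m (dry descent): warms by 9.6 × 1.5 = 14.4°C, giving 10.78°C.

10.78°C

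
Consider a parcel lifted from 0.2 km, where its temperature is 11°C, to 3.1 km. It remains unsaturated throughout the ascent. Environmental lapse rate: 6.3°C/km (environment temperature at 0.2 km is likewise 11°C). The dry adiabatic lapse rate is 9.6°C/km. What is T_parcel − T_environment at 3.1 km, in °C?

Parcel:
  Dry to 3100 m: -9.6 × 2.9 km = -27.84°C, so T = -16.84°C.
Environment:
  Environment to 3100 m: -6.3 × 2.9 km = -18.27°C, so T = -7.27°C.
T_parcel − T_env = -16.84 − (-7.27) = -9.57°C

-9.57°C (parcel cooler than environment)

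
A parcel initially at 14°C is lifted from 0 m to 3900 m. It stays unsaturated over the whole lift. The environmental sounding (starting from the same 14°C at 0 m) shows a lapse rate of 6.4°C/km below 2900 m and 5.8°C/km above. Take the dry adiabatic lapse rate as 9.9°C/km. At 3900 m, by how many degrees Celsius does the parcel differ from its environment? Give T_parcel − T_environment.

-14.25°C (parcel cooler than environment)

Parcel:
  Dry to 3900 m: -9.9 × 3.9 km = -38.61°C, so T = -24.61°C.
Environment:
  Environment, lower layer to 2900 m: -6.4 × 2.9 km = -18.56°C, so T = -4.56°C.
  Environment, upper layer to 3900 m: -5.8 × 1 km = -5.8°C, so T = -10.36°C.
T_parcel − T_env = -24.61 − (-10.36) = -14.25°C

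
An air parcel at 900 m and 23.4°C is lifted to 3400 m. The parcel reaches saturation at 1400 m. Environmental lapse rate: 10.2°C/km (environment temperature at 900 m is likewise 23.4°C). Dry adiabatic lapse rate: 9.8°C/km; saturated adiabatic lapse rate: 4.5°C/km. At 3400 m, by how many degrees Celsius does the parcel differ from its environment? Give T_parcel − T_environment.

Parcel:
  From 900 m to 1400 m (dry): cools by 9.8 × 0.5 = 4.9°C, giving 18.5°C.
  From 1400 m to 3400 m (saturated): cools by 4.5 × 2 = 9°C, giving 9.5°C.
Environment:
  From 900 m to 3400 m (environment): cools by 10.2 × 2.5 = 25.5°C, giving -2.1°C.
T_parcel − T_env = 9.5 − (-2.1) = +11.6°C

+11.6°C (parcel warmer than environment)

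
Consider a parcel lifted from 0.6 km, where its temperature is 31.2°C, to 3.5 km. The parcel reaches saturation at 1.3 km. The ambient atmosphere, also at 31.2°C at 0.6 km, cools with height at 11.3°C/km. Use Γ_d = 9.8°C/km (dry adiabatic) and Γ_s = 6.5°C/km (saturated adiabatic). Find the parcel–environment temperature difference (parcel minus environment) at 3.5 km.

+11.61°C (parcel warmer than environment)

Parcel:
  600 → 1300 m (dry, 9.8°C/km): ΔT = -9.8 × 0.7 = -6.86°C → T = 24.34°C
  1300 → 3500 m (saturated, 6.5°C/km): ΔT = -6.5 × 2.2 = -14.3°C → T = 10.04°C
Environment:
  600 → 3500 m (environment, 11.3°C/km): ΔT = -11.3 × 2.9 = -32.77°C → T = -1.57°C
T_parcel − T_env = 10.04 − (-1.57) = +11.61°C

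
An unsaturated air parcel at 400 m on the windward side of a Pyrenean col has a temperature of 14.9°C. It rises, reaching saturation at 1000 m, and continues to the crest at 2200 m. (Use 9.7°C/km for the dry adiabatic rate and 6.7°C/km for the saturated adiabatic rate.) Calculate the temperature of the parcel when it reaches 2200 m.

1.04°C

Dry to 1000 m: -9.7 × 0.6 km = -5.82°C, so T = 9.08°C.
Saturated to 2200 m: -6.7 × 1.2 km = -8.04°C, so T = 1.04°C.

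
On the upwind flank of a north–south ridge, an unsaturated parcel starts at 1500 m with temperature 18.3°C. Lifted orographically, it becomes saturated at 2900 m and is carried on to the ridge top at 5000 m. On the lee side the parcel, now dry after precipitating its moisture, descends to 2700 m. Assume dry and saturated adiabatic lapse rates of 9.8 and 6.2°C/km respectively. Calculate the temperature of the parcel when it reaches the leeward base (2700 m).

From 1500 m to 2900 m (dry): cools by 9.8 × 1.4 = 13.72°C, giving 4.58°C.
From 2900 m to 5000 m (saturated): cools by 6.2 × 2.1 = 13.02°C, giving -8.44°C.
From 5000 m to 2700 m (dry descent): warms by 9.8 × 2.3 = 22.54°C, giving 14.1°C.

14.1°C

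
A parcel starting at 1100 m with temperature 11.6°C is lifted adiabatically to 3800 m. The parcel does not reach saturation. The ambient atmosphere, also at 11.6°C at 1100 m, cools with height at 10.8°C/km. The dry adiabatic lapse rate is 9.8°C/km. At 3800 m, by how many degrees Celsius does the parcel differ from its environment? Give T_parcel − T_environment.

+2.7°C (parcel warmer than environment)

Parcel:
  1100 → 3800 m (dry, 9.8°C/km): ΔT = -9.8 × 2.7 = -26.46°C → T = -14.86°C
Environment:
  1100 → 3800 m (environment, 10.8°C/km): ΔT = -10.8 × 2.7 = -29.16°C → T = -17.56°C
T_parcel − T_env = -14.86 − (-17.56) = +2.7°C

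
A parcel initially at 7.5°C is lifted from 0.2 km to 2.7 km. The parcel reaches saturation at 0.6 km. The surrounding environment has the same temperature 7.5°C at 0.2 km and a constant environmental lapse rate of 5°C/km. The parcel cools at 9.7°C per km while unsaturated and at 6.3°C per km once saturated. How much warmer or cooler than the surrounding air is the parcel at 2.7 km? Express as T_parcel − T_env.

Parcel:
  Dry to 600 m: -9.7 × 0.4 km = -3.88°C, so T = 3.62°C.
  Saturated to 2700 m: -6.3 × 2.1 km = -13.23°C, so T = -9.61°C.
Environment:
  Environment to 2700 m: -5 × 2.5 km = -12.5°C, so T = -5°C.
T_parcel − T_env = -9.61 − (-5) = -4.61°C

-4.61°C (parcel cooler than environment)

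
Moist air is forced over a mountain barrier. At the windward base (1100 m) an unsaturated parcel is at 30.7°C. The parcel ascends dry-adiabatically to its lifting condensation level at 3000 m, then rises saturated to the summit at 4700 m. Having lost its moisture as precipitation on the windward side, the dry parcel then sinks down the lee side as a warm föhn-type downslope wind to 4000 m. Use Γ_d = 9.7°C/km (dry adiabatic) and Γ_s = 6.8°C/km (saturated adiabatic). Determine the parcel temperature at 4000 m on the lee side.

Dry to 3000 m: -9.7 × 1.9 km = -18.43°C, so T = 12.27°C.
Saturated to 4700 m: -6.8 × 1.7 km = -11.56°C, so T = 0.71°C.
Dry descent to 4000 m: +9.7 × 0.7 km = +6.79°C, so T = 7.5°C.

7.5°C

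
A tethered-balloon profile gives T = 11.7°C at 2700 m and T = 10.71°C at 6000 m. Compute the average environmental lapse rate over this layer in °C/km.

0.3°C/km

Γ = −ΔT/Δz = (11.7 − 10.71) / (6000 − 2700) m
  = 0.99°C / 3.3 km = 0.3°C/km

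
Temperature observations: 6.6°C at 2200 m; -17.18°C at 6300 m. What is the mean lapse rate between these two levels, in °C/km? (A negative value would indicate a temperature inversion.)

5.8°C/km

Γ = −ΔT/Δz = (6.6 − (-17.18)) / (6300 − 2200) m
  = 23.78°C / 4.1 km = 5.8°C/km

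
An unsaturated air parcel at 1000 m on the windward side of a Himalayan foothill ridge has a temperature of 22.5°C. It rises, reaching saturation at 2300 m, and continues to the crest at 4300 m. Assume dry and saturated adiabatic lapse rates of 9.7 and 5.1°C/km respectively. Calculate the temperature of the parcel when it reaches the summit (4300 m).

-0.31°C

From 1000 m to 2300 m (dry): cools by 9.7 × 1.3 = 12.61°C, giving 9.89°C.
From 2300 m to 4300 m (saturated): cools by 5.1 × 2 = 10.2°C, giving -0.31°C.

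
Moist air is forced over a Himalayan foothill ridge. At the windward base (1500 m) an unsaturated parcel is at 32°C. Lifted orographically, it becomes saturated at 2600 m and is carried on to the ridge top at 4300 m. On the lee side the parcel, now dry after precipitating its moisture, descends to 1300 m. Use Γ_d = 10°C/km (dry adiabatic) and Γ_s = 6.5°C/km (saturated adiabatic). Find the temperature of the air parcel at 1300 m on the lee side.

From 1500 m to 2600 m (dry): cools by 10 × 1.1 = 11°C, giving 21°C.
From 2600 m to 4300 m (saturated): cools by 6.5 × 1.7 = 11.05°C, giving 9.95°C.
From 4300 m to 1300 m (dry descent): warms by 10 × 3 = 30°C, giving 39.95°C.

39.95°C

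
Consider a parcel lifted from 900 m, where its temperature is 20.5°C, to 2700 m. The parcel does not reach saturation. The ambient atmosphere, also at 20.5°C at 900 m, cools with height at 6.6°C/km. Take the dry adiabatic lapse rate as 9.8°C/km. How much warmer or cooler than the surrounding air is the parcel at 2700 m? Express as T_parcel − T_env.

Parcel:
  900–2700 m, dry: Δz = 1.8 km ⇒ ΔT = -17.64°C; T = 2.86°C
Environment:
  900–2700 m, environment: Δz = 1.8 km ⇒ ΔT = -11.88°C; T = 8.62°C
T_parcel − T_env = 2.86 − 8.62 = -5.76°C

-5.76°C (parcel cooler than environment)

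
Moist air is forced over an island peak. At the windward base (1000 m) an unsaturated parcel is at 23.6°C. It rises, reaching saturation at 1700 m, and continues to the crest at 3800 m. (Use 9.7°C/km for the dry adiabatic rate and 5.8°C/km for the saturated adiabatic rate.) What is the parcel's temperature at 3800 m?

4.63°C

From 1000 m to 1700 m (dry): cools by 9.7 × 0.7 = 6.79°C, giving 16.81°C.
From 1700 m to 3800 m (saturated): cools by 5.8 × 2.1 = 12.18°C, giving 4.63°C.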